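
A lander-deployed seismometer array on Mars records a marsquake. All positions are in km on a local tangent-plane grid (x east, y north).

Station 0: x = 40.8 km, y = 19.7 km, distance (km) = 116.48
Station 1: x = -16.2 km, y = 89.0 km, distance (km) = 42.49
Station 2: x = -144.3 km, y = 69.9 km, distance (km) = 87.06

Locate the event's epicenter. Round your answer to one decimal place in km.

Circle about each station: (x − 40.8)² + (y − 19.7)² = 116.48²; (x + 16.2)² + (y − 89.0)² = 42.49²; (x + 144.3)² + (y − 69.9)² = 87.06².
Subtracting the Station 0 equation from the Station 1 and Station 2 equations removes the quadratic terms:
-114.0 x + 138.6 y = 17892.90
-370.2 x + 100.4 y = 29643.92
Solving the 2×2 system: x ≈ -58.0, y ≈ 81.4 km.

(-58.0, 81.4)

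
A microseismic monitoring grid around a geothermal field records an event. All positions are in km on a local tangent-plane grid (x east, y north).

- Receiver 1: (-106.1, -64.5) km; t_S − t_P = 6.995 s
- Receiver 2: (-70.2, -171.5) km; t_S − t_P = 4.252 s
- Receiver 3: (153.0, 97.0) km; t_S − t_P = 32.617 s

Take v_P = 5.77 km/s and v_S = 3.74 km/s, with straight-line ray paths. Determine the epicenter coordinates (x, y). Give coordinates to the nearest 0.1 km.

Distance from S−P lag: d = Δt · v_P v_S / (v_P − v_S) = Δt · (5.77·3.74)/(5.77−3.74) ≈ 10.6304·Δt.
So d_Receiver 1 = 74.36, d_Receiver 2 = 45.20, d_Receiver 3 = 346.73 km.
Circle about each station: (x + 106.1)² + (y + 64.5)² = 74.36²; (x + 70.2)² + (y + 171.5)² = 45.20²; (x − 153.0)² + (y − 97.0)² = 346.73².
Subtracting the Receiver 1 equation from the Receiver 2 and Receiver 3 equations removes the quadratic terms:
71.8 x − 214.0 y = 22409.20
518.2 x + 323.0 y = -97291.74
Solving the 2×2 system: x ≈ -101.3, y ≈ -138.7 km.
Check against Receiver 1 (with the unrounded x, y): √((x + 106.1)²+(y + 64.5)²) = 74.36 ≈ 74.36 km. ✓

x ≈ -101.3 km, y ≈ -138.7 km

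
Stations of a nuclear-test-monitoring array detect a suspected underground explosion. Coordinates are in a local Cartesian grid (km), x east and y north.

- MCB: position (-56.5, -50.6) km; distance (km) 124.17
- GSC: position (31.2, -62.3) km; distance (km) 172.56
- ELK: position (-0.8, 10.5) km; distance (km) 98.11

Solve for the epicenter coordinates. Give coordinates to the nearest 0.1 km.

-77.4 km east, 71.8 km north

Circle about each station: (x + 56.5)² + (y + 50.6)² = 124.17²; (x − 31.2)² + (y + 62.3)² = 172.56²; (x + 0.8)² + (y − 10.5)² = 98.11².
Subtracting the MCB equation from the GSC and ELK equations removes the quadratic terms:
175.4 x − 23.4 y = -15256.64
111.4 x + 122.2 y = 150.90
Solving the 2×2 system: x ≈ -77.4, y ≈ 71.8 km.
Check against MCB (with the unrounded x, y): √((x + 56.5)²+(y + 50.6)²) = 124.17 ≈ 124.17 km. ✓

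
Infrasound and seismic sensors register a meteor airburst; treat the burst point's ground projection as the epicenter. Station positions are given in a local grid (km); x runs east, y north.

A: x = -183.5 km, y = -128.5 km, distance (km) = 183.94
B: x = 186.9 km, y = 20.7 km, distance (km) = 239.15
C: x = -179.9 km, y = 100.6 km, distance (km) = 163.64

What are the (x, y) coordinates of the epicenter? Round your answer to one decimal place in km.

Circle about each station: (x + 183.5)² + (y + 128.5)² = 183.94²; (x − 186.9)² + (y − 20.7)² = 239.15²; (x + 179.9)² + (y − 100.6)² = 163.64².
Subtracting pairs of circle equations eliminates x²+y² and gives linear equations (the radical axes):
740.8 x + 298.4 y = -38183.20
7.2 x + 458.2 y = -644.26
Solving the 2×2 system: x ≈ -51.3, y ≈ -0.6 km.

-51.3 km east, -0.6 km north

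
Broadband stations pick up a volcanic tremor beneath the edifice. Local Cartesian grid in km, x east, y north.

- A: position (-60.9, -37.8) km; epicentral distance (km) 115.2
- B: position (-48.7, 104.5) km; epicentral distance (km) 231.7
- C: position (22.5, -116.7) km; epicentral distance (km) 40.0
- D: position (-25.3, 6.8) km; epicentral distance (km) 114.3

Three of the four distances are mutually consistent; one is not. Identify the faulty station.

B

Solve using three stations at a time. Using A, C, D (subtract circle equations pairwise → linear system) gives (x, y) ≈ (44.9, -83.4).
Distances from that point to each station vs reported:
  A: calculated 115.2 vs reported 115.2 → residual 0.0 km
  B: calculated 210.0 vs reported 231.7 → residual 21.7 km
  C: calculated 40.1 vs reported 40.0 → residual 0.1 km
  D: calculated 114.3 vs reported 114.3 → residual 0.0 km
A, C, D are mutually consistent (residuals ≈ 0); B is off by 21.7 km.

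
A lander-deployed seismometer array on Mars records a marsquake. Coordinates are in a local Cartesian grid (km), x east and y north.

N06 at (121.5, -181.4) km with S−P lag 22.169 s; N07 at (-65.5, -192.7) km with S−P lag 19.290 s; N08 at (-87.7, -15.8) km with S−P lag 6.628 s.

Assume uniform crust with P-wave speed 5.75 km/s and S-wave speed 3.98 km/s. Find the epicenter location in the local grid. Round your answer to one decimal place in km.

Distance from S−P lag: d = Δt · v_P v_S / (v_P − v_S) = Δt · (5.75·3.98)/(5.75−3.98) ≈ 12.9294·Δt.
So d_N06 = 286.63, d_N07 = 249.41, d_N08 = 85.70 km.
Circle about each station: (x − 121.5)² + (y + 181.4)² = 286.63²; (x + 65.5)² + (y + 192.7)² = 249.41²; (x + 87.7)² + (y + 15.8)² = 85.70².
Subtracting the N06 equation from the N07 and N08 equations removes the quadratic terms:
-374.0 x − 22.6 y = 13706.74
-418.4 x + 331.2 y = 35084.99
Solving the 2×2 system: x ≈ -40.0, y ≈ 55.4 km.
Check against N06 (with the unrounded x, y): √((x − 121.5)²+(y + 181.4)²) = 286.63 ≈ 286.63 km. ✓

-40.0 km east, 55.4 km north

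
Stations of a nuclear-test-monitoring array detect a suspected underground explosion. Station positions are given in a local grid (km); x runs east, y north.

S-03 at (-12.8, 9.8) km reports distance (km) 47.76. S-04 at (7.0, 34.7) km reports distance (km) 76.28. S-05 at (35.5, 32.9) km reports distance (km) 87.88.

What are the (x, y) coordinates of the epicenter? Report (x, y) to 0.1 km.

x ≈ -16.7 km, y ≈ -37.8 km

Circle about each station: (x + 12.8)² + (y − 9.8)² = 47.76²; (x − 7.0)² + (y − 34.7)² = 76.28²; (x − 35.5)² + (y − 32.9)² = 87.88².
Subtracting the S-03 equation from the S-04 and S-05 equations removes the quadratic terms:
39.6 x + 49.8 y = -2544.41
96.6 x + 46.2 y = -3359.10
Solving the 2×2 system: x ≈ -16.7, y ≈ -37.8 km.
Check against S-03 (with the unrounded x, y): √((x + 12.8)²+(y − 9.8)²) = 47.79 ≈ 47.76 km. ✓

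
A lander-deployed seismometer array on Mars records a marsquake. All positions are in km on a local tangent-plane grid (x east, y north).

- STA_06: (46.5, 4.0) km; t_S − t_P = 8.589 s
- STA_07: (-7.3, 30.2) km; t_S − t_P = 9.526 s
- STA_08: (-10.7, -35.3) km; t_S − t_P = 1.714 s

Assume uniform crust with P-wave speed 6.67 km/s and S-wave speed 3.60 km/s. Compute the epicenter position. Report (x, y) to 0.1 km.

(-0.5, -44.0)

Distance from S−P lag: d = Δt · v_P v_S / (v_P − v_S) = Δt · (6.67·3.60)/(6.67−3.60) ≈ 7.8215·Δt.
So d_STA_06 = 67.18, d_STA_07 = 74.51, d_STA_08 = 13.41 km.
Circle about each station: (x − 46.5)² + (y − 4.0)² = 67.18²; (x + 7.3)² + (y − 30.2)² = 74.51²; (x + 10.7)² + (y + 35.3)² = 13.41².
Subtracting the STA_06 equation from the STA_07 and STA_08 equations removes the quadratic terms:
-107.6 x + 52.4 y = -2251.51
-114.4 x − 78.6 y = 3515.65
Solving the 2×2 system: x ≈ -0.5, y ≈ -44.0 km.
Check against STA_06 (with the unrounded x, y): √((x − 46.5)²+(y − 4.0)²) = 67.18 ≈ 67.18 km. ✓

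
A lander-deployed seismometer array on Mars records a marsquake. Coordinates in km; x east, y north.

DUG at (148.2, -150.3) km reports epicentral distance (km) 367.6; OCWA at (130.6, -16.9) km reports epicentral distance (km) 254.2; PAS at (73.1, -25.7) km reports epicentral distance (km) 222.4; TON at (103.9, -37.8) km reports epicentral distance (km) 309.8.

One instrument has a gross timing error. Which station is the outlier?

TON

Solve using three stations at a time. Using DUG, OCWA, PAS (subtract circle equations pairwise → linear system) gives (x, y) ≈ (-56.9, 154.8).
Distances from that point to each station vs reported:
  DUG: calculated 367.6 vs reported 367.6 → residual 0.0 km
  OCWA: calculated 254.2 vs reported 254.2 → residual 0.0 km
  PAS: calculated 222.4 vs reported 222.4 → residual 0.0 km
  TON: calculated 250.9 vs reported 309.8 → residual 58.9 km
DUG, OCWA, PAS are mutually consistent (residuals ≈ 0); TON is off by 58.9 km.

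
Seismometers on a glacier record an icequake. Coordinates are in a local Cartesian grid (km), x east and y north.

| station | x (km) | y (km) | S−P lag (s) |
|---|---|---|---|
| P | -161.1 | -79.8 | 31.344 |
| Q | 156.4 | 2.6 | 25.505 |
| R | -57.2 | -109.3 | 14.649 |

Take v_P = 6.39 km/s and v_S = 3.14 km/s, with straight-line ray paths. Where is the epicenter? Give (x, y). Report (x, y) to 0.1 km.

Distance from S−P lag: d = Δt · v_P v_S / (v_P − v_S) = Δt · (6.39·3.14)/(6.39−3.14) ≈ 6.1737·Δt.
So d_P = 193.51, d_Q = 157.46, d_R = 90.44 km.
Circle about each station: (x + 161.1)² + (y + 79.8)² = 193.51²; (x − 156.4)² + (y − 2.6)² = 157.46²; (x + 57.2)² + (y + 109.3)² = 90.44².
Subtracting pairs of circle equations eliminates x²+y² and gives linear equations (the radical axes):
635.0 x + 164.8 y = 4798.94
207.8 x − 59.0 y = 12163.81
Solving the 2×2 system: x ≈ 31.9, y ≈ -93.8 km.
Check against P (with the unrounded x, y): √((x + 161.1)²+(y + 79.8)²) = 193.51 ≈ 193.51 km. ✓

31.9 km east, -93.8 km north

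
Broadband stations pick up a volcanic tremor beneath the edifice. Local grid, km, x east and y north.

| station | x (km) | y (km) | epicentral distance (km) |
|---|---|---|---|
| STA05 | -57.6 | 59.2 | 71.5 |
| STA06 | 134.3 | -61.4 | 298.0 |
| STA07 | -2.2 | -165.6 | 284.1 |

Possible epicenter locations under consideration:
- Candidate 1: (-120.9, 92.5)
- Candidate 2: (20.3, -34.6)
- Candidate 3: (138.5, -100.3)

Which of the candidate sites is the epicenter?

For each candidate, compare |candidate − station| to the reported distance:
Candidate 1: residuals STA05 0.0, STA06 0.0, STA07 0.0 → max 0.0 km
Candidate 2: residuals STA05 50.4, STA06 180.9, STA07 151.2 → max 180.9 km
Candidate 3: residuals STA05 181.3, STA06 258.9, STA07 129.0 → max 258.9 km
Only Candidate 1 has all residuals ≈ 0.

Candidate 1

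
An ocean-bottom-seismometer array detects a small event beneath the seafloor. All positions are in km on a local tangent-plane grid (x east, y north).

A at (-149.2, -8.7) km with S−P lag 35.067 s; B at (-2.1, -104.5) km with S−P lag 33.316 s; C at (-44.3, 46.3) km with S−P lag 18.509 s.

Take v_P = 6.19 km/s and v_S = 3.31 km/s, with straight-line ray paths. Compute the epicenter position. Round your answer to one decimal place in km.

Distance from S−P lag: d = Δt · v_P v_S / (v_P − v_S) = Δt · (6.19·3.31)/(6.19−3.31) ≈ 7.1142·Δt.
So d_A = 249.47, d_B = 237.02, d_C = 131.68 km.
Circle about each station: (x + 149.2)² + (y + 8.7)² = 249.47²; (x + 2.1)² + (y + 104.5)² = 237.02²; (x + 44.3)² + (y − 46.3)² = 131.68².
Subtracting pairs of circle equations eliminates x²+y² and gives linear equations (the radical axes):
294.2 x − 191.6 y = -5354.87
209.8 x + 110.0 y = 26665.51
Solving the 2×2 system: x ≈ 62.3, y ≈ 123.6 km.

62.3 km east, 123.6 km north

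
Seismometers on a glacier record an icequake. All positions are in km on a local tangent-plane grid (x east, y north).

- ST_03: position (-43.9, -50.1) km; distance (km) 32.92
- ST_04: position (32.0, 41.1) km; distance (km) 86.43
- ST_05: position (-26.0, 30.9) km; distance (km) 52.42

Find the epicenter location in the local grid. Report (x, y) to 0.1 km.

Circle about each station: (x + 43.9)² + (y + 50.1)² = 32.92²; (x − 32.0)² + (y − 41.1)² = 86.43²; (x + 26.0)² + (y − 30.9)² = 52.42².
Subtracting pairs of circle equations eliminates x²+y² and gives linear equations (the radical axes):
151.8 x + 182.4 y = -8110.43
35.8 x + 162.0 y = -4470.54
Solving the 2×2 system: x ≈ -27.6, y ≈ -21.5 km.

x ≈ -27.6 km, y ≈ -21.5 km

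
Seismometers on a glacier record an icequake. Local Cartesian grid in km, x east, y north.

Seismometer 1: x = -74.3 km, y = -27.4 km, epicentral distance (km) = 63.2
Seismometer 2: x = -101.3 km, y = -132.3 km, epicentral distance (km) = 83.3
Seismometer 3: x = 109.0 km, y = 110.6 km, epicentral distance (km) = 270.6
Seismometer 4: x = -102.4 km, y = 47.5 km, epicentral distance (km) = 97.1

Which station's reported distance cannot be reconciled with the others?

Seismometer 1

Solve using three stations at a time. Using Seismometer 2, Seismometer 3, Seismometer 4 (subtract circle equations pairwise → linear system) gives (x, y) ≈ (-109.3, -49.4).
Distances from that point to each station vs reported:
  Seismometer 1: calculated 41.3 vs reported 63.2 → residual 21.9 km
  Seismometer 2: calculated 83.3 vs reported 83.3 → residual 0.0 km
  Seismometer 3: calculated 270.6 vs reported 270.6 → residual 0.0 km
  Seismometer 4: calculated 97.1 vs reported 97.1 → residual 0.0 km
Seismometer 2, Seismometer 3, Seismometer 4 are mutually consistent (residuals ≈ 0); Seismometer 1 is off by 21.9 km.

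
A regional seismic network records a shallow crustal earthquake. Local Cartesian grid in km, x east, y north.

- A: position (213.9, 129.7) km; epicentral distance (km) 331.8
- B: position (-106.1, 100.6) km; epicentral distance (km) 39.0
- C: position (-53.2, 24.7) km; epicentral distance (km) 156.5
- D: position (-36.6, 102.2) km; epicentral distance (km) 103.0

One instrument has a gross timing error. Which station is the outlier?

Solve using three stations at a time. Using A, C, D (subtract circle equations pairwise → linear system) gives (x, y) ≈ (-115.7, 168.2).
Distances from that point to each station vs reported:
  A: calculated 331.8 vs reported 331.8 → residual 0.0 km
  B: calculated 68.2 vs reported 39.0 → residual 29.2 km
  C: calculated 156.5 vs reported 156.5 → residual 0.0 km
  D: calculated 103.0 vs reported 103.0 → residual 0.0 km
A, C, D are mutually consistent (residuals ≈ 0); B is off by 29.2 km.

B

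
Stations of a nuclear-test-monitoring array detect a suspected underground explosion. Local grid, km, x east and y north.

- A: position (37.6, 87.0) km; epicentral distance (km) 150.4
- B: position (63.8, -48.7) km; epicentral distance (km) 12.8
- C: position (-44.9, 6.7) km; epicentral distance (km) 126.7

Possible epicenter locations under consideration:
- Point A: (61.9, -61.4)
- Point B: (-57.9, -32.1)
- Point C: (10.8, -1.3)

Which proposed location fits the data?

For each candidate, compare |candidate − station| to the reported distance:
Point A: residuals A 0.0, B 0.0, C 0.0 → max 0.0 km
Point B: residuals A 2.3, B 110.0, C 85.8 → max 110.0 km
Point C: residuals A 58.1, B 58.3, C 70.4 → max 70.4 km
Only Point A has all residuals ≈ 0.

Point A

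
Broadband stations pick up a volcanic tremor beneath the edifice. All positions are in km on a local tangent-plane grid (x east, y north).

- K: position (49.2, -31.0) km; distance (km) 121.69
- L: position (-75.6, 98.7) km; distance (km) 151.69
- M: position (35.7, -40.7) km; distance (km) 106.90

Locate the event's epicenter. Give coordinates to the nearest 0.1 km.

Circle about each station: (x − 49.2)² + (y + 31.0)² = 121.69²; (x + 75.6)² + (y − 98.7)² = 151.69²; (x − 35.7)² + (y + 40.7)² = 106.90².
Subtracting pairs of circle equations eliminates x²+y² and gives linear equations (the radical axes):
-249.6 x + 259.4 y = 3874.01
-27.0 x − 19.4 y = 2930.19
Solving the 2×2 system: x ≈ -70.5, y ≈ -52.9 km.

(-70.5, -52.9)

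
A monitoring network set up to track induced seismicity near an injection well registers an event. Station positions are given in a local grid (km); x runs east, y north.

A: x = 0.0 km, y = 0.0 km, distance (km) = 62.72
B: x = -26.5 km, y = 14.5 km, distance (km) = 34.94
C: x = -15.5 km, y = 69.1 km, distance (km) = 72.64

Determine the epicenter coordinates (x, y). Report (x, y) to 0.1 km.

-61.4 km east, 12.8 km north

Circle about each station: x² + y² = 62.72²; (x + 26.5)² + (y − 14.5)² = 34.94²; (x + 15.5)² + (y − 69.1)² = 72.64².
Subtracting the A equation from the B and C equations removes the quadratic terms:
-53.0 x + 29.0 y = 3625.49
-31.0 x + 138.2 y = 3672.29
Solving the 2×2 system: x ≈ -61.4, y ≈ 12.8 km.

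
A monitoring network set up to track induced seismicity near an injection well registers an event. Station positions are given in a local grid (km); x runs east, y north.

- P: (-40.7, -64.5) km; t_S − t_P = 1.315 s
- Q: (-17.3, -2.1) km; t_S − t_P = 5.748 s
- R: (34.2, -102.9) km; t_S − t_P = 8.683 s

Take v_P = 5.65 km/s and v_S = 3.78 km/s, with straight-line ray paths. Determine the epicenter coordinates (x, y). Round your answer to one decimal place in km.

Distance from S−P lag: d = Δt · v_P v_S / (v_P − v_S) = Δt · (5.65·3.78)/(5.65−3.78) ≈ 11.4209·Δt.
So d_P = 15.02, d_Q = 65.65, d_R = 99.17 km.
Circle about each station: (x + 40.7)² + (y + 64.5)² = 15.02²; (x + 17.3)² + (y + 2.1)² = 65.65²; (x − 34.2)² + (y + 102.9)² = 99.17².
Subtracting pairs of circle equations eliminates x²+y² and gives linear equations (the radical axes):
46.8 x + 124.8 y = -9597.36
149.8 x − 76.8 y = -3667.78
Solving the 2×2 system: x ≈ -53.6, y ≈ -56.8 km.

(-53.6, -56.8)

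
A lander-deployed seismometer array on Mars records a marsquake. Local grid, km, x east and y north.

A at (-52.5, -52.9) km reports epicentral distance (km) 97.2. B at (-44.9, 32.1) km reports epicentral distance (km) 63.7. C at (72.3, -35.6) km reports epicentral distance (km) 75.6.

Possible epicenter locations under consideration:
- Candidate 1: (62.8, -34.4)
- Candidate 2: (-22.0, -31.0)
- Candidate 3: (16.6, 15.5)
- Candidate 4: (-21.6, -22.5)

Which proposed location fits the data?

For each candidate, compare |candidate − station| to the reported distance:
Candidate 1: residuals A 19.6, B 62.9, C 66.0 → max 66.0 km
Candidate 2: residuals A 59.7, B 3.4, C 18.8 → max 59.7 km
Candidate 3: residuals A 0.0, B 0.0, C 0.0 → max 0.0 km
Candidate 4: residuals A 53.9, B 4.3, C 19.2 → max 53.9 km
Only Candidate 3 has all residuals ≈ 0.

Candidate 3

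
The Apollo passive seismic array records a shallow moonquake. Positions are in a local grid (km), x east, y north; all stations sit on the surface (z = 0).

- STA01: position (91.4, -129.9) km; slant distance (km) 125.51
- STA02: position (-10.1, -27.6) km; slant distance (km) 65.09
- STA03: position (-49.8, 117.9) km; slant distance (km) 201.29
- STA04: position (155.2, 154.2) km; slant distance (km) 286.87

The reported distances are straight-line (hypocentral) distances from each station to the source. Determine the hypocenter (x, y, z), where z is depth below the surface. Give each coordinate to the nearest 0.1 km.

Each station gives a sphere (x−x_i)² + (y−y_i)² + z² = d_i² (stations at z=0).
Subtracting the STA01 sphere from STA02 and STA03: z² cancels, leaving linear equations in x and y:
-203.0 x + 204.6 y = -12848.15
-282.4 x + 495.6 y = -33612.42
Solving: x ≈ -11.898, y ≈ -74.601 km (keep extra digits for the depth step; rounded: -11.9, -74.6).
Then from the STA01 sphere: z² = 125.51² − (x − 91.4)² − (y + 129.9)² with x = -11.898, y = -74.601, so z ≈ 44.992 ≈ 45.0 km.

x ≈ -11.9 km, y ≈ -74.6 km, depth ≈ 45.0 km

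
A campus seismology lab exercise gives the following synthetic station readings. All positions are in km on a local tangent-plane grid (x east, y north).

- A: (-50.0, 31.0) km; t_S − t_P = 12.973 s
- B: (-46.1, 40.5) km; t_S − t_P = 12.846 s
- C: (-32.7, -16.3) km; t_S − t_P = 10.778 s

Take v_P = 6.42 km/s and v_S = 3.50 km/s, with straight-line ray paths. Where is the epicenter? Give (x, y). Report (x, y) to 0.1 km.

46.9 km east, 7.0 km north

Distance from S−P lag: d = Δt · v_P v_S / (v_P − v_S) = Δt · (6.42·3.50)/(6.42−3.50) ≈ 7.6952·Δt.
So d_A = 99.83, d_B = 98.85, d_C = 82.94 km.
Circle about each station: (x + 50.0)² + (y − 31.0)² = 99.83²; (x + 46.1)² + (y − 40.5)² = 98.85²; (x + 32.7)² + (y + 16.3)² = 82.94².
Subtracting the A equation from the B and C equations removes the quadratic terms:
7.8 x + 19.0 y = 499.17
34.6 x − 94.6 y = 960.97
Solving the 2×2 system: x ≈ 46.9, y ≈ 7.0 km.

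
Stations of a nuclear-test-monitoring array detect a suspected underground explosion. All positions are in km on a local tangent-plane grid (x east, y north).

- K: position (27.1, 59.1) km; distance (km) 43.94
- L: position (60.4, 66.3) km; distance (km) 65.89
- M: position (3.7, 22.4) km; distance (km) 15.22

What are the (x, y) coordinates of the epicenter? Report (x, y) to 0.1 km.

Circle about each station: (x − 27.1)² + (y − 59.1)² = 43.94²; (x − 60.4)² + (y − 66.3)² = 65.89²; (x − 3.7)² + (y − 22.4)² = 15.22².
Subtracting the K equation from the L and M equations removes the quadratic terms:
66.6 x + 14.4 y = 1405.86
-46.8 x − 73.4 y = -2012.69
Solving the 2×2 system: x ≈ 17.6, y ≈ 16.2 km.
Check against K (with the unrounded x, y): √((x − 27.1)²+(y − 59.1)²) = 43.94 ≈ 43.94 km. ✓

(17.6, 16.2)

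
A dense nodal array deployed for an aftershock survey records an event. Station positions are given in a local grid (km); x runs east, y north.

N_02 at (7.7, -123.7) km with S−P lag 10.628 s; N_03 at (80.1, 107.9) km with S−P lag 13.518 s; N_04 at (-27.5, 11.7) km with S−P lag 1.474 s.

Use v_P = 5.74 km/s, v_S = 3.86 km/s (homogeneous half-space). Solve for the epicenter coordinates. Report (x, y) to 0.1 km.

(-32.3, -5.0)

Distance from S−P lag: d = Δt · v_P v_S / (v_P − v_S) = Δt · (5.74·3.86)/(5.74−3.86) ≈ 11.7853·Δt.
So d_N_02 = 125.25, d_N_03 = 159.31, d_N_04 = 17.37 km.
Circle about each station: (x − 7.7)² + (y + 123.7)² = 125.25²; (x − 80.1)² + (y − 107.9)² = 159.31²; (x + 27.5)² + (y − 11.7)² = 17.37².
Subtracting the N_02 equation from the N_03 and N_04 equations removes the quadratic terms:
144.8 x + 463.2 y = -6994.67
-70.4 x + 270.8 y = 918.01
Solving the 2×2 system: x ≈ -32.3, y ≈ -5.0 km.
Check against N_02 (with the unrounded x, y): √((x − 7.7)²+(y + 123.7)²) = 125.25 ≈ 125.25 km. ✓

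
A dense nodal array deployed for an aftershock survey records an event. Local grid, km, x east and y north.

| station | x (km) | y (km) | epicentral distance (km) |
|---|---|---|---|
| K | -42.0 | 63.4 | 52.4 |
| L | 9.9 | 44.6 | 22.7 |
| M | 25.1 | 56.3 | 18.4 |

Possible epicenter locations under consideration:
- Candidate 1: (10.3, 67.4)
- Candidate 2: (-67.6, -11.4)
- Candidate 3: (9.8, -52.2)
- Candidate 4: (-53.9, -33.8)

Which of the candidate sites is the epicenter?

Candidate 1

For each candidate, compare |candidate − station| to the reported distance:
Candidate 1: residuals K 0.1, L 0.1, M 0.1 → max 0.1 km
Candidate 2: residuals K 26.7, L 72.9, M 96.4 → max 96.4 km
Candidate 3: residuals K 74.3, L 74.1, M 91.2 → max 91.2 km
Candidate 4: residuals K 45.5, L 78.4, M 101.4 → max 101.4 km
Only Candidate 1 has all residuals ≈ 0.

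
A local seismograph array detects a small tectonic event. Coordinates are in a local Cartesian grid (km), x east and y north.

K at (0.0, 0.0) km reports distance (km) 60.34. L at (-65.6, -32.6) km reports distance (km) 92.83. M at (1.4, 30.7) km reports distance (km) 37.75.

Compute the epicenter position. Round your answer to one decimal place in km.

-29.2 km east, 52.8 km north

Circle about each station: x² + y² = 60.34²; (x + 65.6)² + (y + 32.6)² = 92.83²; (x − 1.4)² + (y − 30.7)² = 37.75².
Subtracting pairs of circle equations eliminates x²+y² and gives linear equations (the radical axes):
-131.2 x − 65.2 y = 389.63
2.8 x + 61.4 y = 3160.30
Solving the 2×2 system: x ≈ -29.2, y ≈ 52.8 km.
Check against K (with the unrounded x, y): √(x²+y²) = 60.34 ≈ 60.34 km. ✓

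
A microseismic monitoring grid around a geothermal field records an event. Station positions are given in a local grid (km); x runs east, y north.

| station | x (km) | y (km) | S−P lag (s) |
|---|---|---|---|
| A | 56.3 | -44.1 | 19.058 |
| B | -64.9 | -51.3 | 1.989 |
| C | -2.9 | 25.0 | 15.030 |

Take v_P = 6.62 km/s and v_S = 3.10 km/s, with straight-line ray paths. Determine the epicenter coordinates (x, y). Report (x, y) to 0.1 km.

x ≈ -54.8 km, y ≈ -45.6 km

Distance from S−P lag: d = Δt · v_P v_S / (v_P − v_S) = Δt · (6.62·3.10)/(6.62−3.10) ≈ 5.8301·Δt.
So d_A = 111.11, d_B = 11.60, d_C = 87.63 km.
Circle about each station: (x − 56.3)² + (y + 44.1)² = 111.11²; (x + 64.9)² + (y + 51.3)² = 11.60²; (x + 2.9)² + (y − 25.0)² = 87.63².
Subtracting pairs of circle equations eliminates x²+y² and gives linear equations (the radical axes):
-242.4 x − 14.4 y = 13940.07
-118.4 x + 138.2 y = 185.33
Solving the 2×2 system: x ≈ -54.8, y ≈ -45.6 km.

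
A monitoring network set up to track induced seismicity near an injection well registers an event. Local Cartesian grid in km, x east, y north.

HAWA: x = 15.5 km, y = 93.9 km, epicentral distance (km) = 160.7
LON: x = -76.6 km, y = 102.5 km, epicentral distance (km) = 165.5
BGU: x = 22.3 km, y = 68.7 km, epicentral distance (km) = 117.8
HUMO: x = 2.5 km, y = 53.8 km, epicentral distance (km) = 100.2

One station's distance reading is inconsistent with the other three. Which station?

Solve using three stations at a time. Using LON, BGU, HUMO (subtract circle equations pairwise → linear system) gives (x, y) ≈ (-3.8, -46.0).
Distances from that point to each station vs reported:
  HAWA: calculated 141.2 vs reported 160.7 → residual 19.5 km
  LON: calculated 165.4 vs reported 165.5 → residual 0.1 km
  BGU: calculated 117.6 vs reported 117.8 → residual 0.2 km
  HUMO: calculated 100.0 vs reported 100.2 → residual 0.2 km
LON, BGU, HUMO are mutually consistent (residuals ≈ 0); HAWA is off by 19.5 km.

HAWA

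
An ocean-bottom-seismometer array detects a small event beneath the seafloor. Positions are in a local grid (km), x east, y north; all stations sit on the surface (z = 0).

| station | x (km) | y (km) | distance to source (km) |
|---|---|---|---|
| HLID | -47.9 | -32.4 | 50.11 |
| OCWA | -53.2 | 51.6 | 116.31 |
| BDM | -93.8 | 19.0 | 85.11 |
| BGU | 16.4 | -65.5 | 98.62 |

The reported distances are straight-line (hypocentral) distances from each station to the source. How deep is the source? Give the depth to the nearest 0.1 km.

Each station gives a sphere (x−x_i)² + (y−y_i)² + z² = d_i² (stations at z=0).
Subtracting the HLID sphere from OCWA and BDM: z² cancels, leaving linear equations in x and y:
-10.6 x + 168.0 y = -8868.37
-91.8 x + 102.8 y = 1082.57
Solving: x ≈ -76.297, y ≈ -57.602 km (keep extra digits for the depth step; rounded: -76.3, -57.6).
Then from the HLID sphere: z² = 50.11² − (x + 47.9)² − (y + 32.4)² with x = -76.297, y = -57.602, so z ≈ 32.703 ≈ 32.7 km.
Check against BGU (with the unrounded solution): distance 98.61 ≈ 98.62 km. ✓

z ≈ 32.7 km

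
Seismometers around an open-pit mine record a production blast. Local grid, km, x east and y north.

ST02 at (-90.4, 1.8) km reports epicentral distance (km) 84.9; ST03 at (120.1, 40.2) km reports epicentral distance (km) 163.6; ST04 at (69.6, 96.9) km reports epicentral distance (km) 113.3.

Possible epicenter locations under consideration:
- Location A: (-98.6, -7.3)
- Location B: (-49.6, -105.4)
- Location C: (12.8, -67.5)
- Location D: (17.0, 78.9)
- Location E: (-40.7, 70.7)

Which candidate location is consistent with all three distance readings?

Location E

For each candidate, compare |candidate − station| to the reported distance:
Location A: residuals ST02 72.7, ST03 60.2, ST04 84.6 → max 84.6 km
Location B: residuals ST02 29.8, ST03 60.0, ST04 121.5 → max 121.5 km
Location C: residuals ST02 39.4, ST03 11.6, ST04 60.6 → max 60.6 km
Location D: residuals ST02 47.3, ST03 53.5, ST04 57.7 → max 57.7 km
Location E: residuals ST02 0.1, ST03 0.1, ST04 0.1 → max 0.1 km
Only Location E has all residuals ≈ 0.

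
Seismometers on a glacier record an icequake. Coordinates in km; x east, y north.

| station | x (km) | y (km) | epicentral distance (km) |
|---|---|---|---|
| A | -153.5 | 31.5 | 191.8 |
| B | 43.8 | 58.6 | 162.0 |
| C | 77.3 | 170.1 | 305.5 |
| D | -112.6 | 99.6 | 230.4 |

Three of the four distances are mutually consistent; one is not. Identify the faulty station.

B

Solve using three stations at a time. Using A, C, D (subtract circle equations pairwise → linear system) gives (x, y) ≈ (-30.6, -115.6).
Distances from that point to each station vs reported:
  A: calculated 191.7 vs reported 191.8 → residual 0.1 km
  B: calculated 189.4 vs reported 162.0 → residual 27.4 km
  C: calculated 305.4 vs reported 305.5 → residual 0.1 km
  D: calculated 230.3 vs reported 230.4 → residual 0.1 km
A, C, D are mutually consistent (residuals ≈ 0); B is off by 27.4 km.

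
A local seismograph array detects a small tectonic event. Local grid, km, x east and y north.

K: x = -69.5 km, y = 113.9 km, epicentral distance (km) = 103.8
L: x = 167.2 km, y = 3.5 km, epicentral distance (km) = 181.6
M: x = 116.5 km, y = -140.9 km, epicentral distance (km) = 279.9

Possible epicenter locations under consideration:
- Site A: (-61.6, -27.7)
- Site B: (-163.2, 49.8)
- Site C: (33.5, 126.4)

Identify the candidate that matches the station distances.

Site C

For each candidate, compare |candidate − station| to the reported distance:
Site A: residuals K 38.0, L 49.3, M 68.9 → max 68.9 km
Site B: residuals K 9.7, L 152.0, M 58.6 → max 152.0 km
Site C: residuals K 0.0, L 0.0, M 0.0 → max 0.0 km
Only Site C has all residuals ≈ 0.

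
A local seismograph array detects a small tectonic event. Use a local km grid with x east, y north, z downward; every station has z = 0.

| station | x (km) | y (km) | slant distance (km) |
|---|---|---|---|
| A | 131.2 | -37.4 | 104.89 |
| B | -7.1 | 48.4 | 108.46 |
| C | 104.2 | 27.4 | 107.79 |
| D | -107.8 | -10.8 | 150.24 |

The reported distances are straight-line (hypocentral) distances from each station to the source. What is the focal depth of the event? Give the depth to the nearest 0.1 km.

z ≈ 37.7 km

Each station gives a sphere (x−x_i)² + (y−y_i)² + z² = d_i² (stations at z=0).
Subtracting the A sphere from B and C: z² cancels, leaving linear equations in x and y:
-276.6 x + 171.6 y = -16980.89
-54.0 x + 129.6 y = -7620.57
Solving: x ≈ 33.597, y ≈ -44.802 km (keep extra digits for the depth step; rounded: 33.6, -44.8).
Then from the A sphere: z² = 104.89² − (x − 131.2)² − (y + 37.4)² with x = 33.597, y = -44.802, so z ≈ 37.693 ≈ 37.7 km.
Check against D (with the unrounded solution): distance 150.23 ≈ 150.24 km. ✓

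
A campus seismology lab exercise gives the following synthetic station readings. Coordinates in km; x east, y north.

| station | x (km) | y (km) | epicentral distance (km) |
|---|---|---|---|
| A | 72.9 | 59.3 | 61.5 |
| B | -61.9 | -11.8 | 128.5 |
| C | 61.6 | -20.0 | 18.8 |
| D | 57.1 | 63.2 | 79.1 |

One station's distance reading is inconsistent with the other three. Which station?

D

Solve using three stations at a time. Using A, B, C (subtract circle equations pairwise → linear system) gives (x, y) ≈ (66.2, -1.8).
Distances from that point to each station vs reported:
  A: calculated 61.5 vs reported 61.5 → residual 0.0 km
  B: calculated 128.5 vs reported 128.5 → residual 0.0 km
  C: calculated 18.8 vs reported 18.8 → residual 0.0 km
  D: calculated 65.7 vs reported 79.1 → residual 13.4 km
A, B, C are mutually consistent (residuals ≈ 0); D is off by 13.4 km.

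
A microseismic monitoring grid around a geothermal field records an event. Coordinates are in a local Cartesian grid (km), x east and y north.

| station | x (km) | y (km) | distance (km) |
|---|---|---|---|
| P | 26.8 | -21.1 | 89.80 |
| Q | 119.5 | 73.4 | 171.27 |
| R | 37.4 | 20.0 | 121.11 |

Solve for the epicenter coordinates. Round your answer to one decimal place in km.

80.2 km east, -93.3 km north

Circle about each station: (x − 26.8)² + (y + 21.1)² = 89.80²; (x − 119.5)² + (y − 73.4)² = 171.27²; (x − 37.4)² + (y − 20.0)² = 121.11².
Subtracting the P equation from the Q and R equations removes the quadratic terms:
185.4 x + 189.0 y = -2765.01
21.2 x + 82.2 y = -5968.28
Solving the 2×2 system: x ≈ 80.2, y ≈ -93.3 km.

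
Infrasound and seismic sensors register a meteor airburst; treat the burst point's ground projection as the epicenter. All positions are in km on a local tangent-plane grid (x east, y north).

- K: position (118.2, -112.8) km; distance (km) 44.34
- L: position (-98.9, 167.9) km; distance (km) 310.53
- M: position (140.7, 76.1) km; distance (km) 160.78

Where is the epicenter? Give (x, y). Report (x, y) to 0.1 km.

91.9 km east, -77.1 km north

Circle about each station: (x − 118.2)² + (y + 112.8)² = 44.34²; (x + 98.9)² + (y − 167.9)² = 310.53²; (x − 140.7)² + (y − 76.1)² = 160.78².
Subtracting pairs of circle equations eliminates x²+y² and gives linear equations (the radical axes):
-434.2 x + 561.4 y = -83186.31
45.0 x + 377.8 y = -24991.55
Solving the 2×2 system: x ≈ 91.9, y ≈ -77.1 km.
Check against K (with the unrounded x, y): √((x − 118.2)²+(y + 112.8)²) = 44.34 ≈ 44.34 km. ✓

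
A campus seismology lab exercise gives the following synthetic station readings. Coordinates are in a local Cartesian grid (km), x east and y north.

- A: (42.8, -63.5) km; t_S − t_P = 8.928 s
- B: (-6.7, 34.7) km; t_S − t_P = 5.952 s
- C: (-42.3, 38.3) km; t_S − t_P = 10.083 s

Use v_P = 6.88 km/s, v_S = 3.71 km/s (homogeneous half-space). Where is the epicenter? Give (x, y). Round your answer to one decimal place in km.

x ≈ 32.9 km, y ≈ 7.7 km

Distance from S−P lag: d = Δt · v_P v_S / (v_P − v_S) = Δt · (6.88·3.71)/(6.88−3.71) ≈ 8.0520·Δt.
So d_A = 71.89, d_B = 47.93, d_C = 81.19 km.
Circle about each station: (x − 42.8)² + (y + 63.5)² = 71.89²; (x + 6.7)² + (y − 34.7)² = 47.93²; (x + 42.3)² + (y − 38.3)² = 81.19².
Subtracting the A equation from the B and C equations removes the quadratic terms:
-99.0 x + 196.4 y = -1744.22
-170.2 x + 203.6 y = -4031.55
Solving the 2×2 system: x ≈ 32.9, y ≈ 7.7 km.
Check against A (with the unrounded x, y): √((x − 42.8)²+(y + 63.5)²) = 71.89 ≈ 71.89 km. ✓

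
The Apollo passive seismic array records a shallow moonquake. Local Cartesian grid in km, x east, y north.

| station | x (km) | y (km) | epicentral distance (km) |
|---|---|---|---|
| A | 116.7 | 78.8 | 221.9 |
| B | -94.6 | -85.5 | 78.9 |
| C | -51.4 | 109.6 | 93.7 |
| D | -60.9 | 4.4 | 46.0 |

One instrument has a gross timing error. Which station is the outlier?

B

Solve using three stations at a time. Using A, C, D (subtract circle equations pairwise → linear system) gives (x, y) ≈ (-99.6, 29.3).
Distances from that point to each station vs reported:
  A: calculated 221.9 vs reported 221.9 → residual 0.0 km
  B: calculated 114.9 vs reported 78.9 → residual 36.0 km
  C: calculated 93.7 vs reported 93.7 → residual 0.0 km
  D: calculated 46.0 vs reported 46.0 → residual 0.0 km
A, C, D are mutually consistent (residuals ≈ 0); B is off by 36.0 km.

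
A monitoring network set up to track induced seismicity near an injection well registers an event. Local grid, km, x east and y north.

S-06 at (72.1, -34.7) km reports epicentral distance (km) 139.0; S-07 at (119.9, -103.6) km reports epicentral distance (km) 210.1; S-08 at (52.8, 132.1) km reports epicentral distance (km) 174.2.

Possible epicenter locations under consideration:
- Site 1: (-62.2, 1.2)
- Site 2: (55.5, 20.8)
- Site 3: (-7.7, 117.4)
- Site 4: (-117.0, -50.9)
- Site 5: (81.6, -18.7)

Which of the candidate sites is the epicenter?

Site 1

For each candidate, compare |candidate − station| to the reported distance:
Site 1: residuals S-06 0.0, S-07 0.0, S-08 0.0 → max 0.0 km
Site 2: residuals S-06 81.1, S-07 70.0, S-08 62.9 → max 81.1 km
Site 3: residuals S-06 32.8, S-07 45.1, S-08 111.9 → max 111.9 km
Site 4: residuals S-06 50.8, S-07 32.6, S-08 75.4 → max 75.4 km
Site 5: residuals S-06 120.4, S-07 117.0, S-08 20.7 → max 120.4 km
Only Site 1 has all residuals ≈ 0.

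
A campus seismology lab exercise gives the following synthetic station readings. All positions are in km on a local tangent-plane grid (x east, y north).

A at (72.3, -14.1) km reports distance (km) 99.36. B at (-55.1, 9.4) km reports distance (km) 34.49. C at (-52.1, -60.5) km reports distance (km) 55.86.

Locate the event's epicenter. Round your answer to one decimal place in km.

Circle about each station: (x − 72.3)² + (y + 14.1)² = 99.36²; (x + 55.1)² + (y − 9.4)² = 34.49²; (x + 52.1)² + (y + 60.5)² = 55.86².
Subtracting the A equation from the B and C equations removes the quadratic terms:
-254.8 x + 47.0 y = 6381.12
-248.8 x − 92.8 y = 7700.63
Solving the 2×2 system: x ≈ -27.0, y ≈ -10.6 km.

(-27.0, -10.6)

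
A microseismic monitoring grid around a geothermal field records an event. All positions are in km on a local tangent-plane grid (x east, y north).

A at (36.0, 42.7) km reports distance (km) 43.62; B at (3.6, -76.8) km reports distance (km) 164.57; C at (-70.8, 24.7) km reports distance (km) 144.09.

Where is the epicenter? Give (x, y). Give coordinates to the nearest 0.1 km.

(63.7, 76.4)

Circle about each station: (x − 36.0)² + (y − 42.7)² = 43.62²; (x − 3.6)² + (y + 76.8)² = 164.57²; (x + 70.8)² + (y − 24.7)² = 144.09².
Subtracting the A equation from the B and C equations removes the quadratic terms:
-64.8 x − 239.0 y = -22388.67
-213.6 x − 36.0 y = -16355.78
Solving the 2×2 system: x ≈ 63.7, y ≈ 76.4 km.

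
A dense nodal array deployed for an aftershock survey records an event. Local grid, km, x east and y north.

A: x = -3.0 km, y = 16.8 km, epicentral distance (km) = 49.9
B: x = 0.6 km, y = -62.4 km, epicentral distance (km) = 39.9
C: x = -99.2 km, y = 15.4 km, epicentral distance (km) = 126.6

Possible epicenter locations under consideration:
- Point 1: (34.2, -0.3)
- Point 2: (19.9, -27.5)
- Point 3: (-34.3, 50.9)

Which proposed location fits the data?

Point 2

For each candidate, compare |candidate − station| to the reported distance:
Point 1: residuals A 9.0, B 30.7, C 7.7 → max 30.7 km
Point 2: residuals A 0.0, B 0.0, C 0.0 → max 0.0 km
Point 3: residuals A 3.6, B 78.7, C 52.6 → max 78.7 km
Only Point 2 has all residuals ≈ 0.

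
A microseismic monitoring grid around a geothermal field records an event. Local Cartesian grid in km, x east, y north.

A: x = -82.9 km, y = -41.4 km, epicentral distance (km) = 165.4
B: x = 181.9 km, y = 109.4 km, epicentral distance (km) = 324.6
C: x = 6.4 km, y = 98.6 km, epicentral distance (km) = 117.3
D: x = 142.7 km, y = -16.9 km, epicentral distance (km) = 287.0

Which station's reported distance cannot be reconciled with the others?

B

Solve using three stations at a time. Using A, C, D (subtract circle equations pairwise → linear system) gives (x, y) ≈ (-108.4, 121.9).
Distances from that point to each station vs reported:
  A: calculated 165.3 vs reported 165.4 → residual 0.1 km
  B: calculated 290.6 vs reported 324.6 → residual 34.0 km
  C: calculated 117.2 vs reported 117.3 → residual 0.1 km
  D: calculated 286.9 vs reported 287.0 → residual 0.1 km
A, C, D are mutually consistent (residuals ≈ 0); B is off by 34.0 km.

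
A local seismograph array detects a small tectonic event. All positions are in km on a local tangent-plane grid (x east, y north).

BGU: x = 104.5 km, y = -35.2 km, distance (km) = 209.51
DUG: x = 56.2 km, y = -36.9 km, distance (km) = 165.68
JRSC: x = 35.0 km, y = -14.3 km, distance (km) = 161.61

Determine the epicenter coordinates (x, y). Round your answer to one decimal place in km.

(-86.9, -120.4)

Circle about each station: (x − 104.5)² + (y + 35.2)² = 209.51²; (x − 56.2)² + (y + 36.9)² = 165.68²; (x − 35.0)² + (y + 14.3)² = 161.61².
Subtracting the BGU equation from the DUG and JRSC equations removes the quadratic terms:
-96.6 x − 3.4 y = 8805.34
-139.0 x + 41.8 y = 7046.85
Solving the 2×2 system: x ≈ -86.9, y ≈ -120.4 km.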